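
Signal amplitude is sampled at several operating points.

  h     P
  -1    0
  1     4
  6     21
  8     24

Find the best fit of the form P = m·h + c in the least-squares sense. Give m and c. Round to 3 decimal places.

m = 2.840, c = 2.311

From the data, Σh·h = 102, Σh = 14, Σ1 = 4.
And Σh·P = 322, ΣP = 49.
Normal equations: [[102, 14]; [14, 4]]·[m, c]ᵀ = [322, 49]ᵀ.
Determinant 102·4 − 14² = 212.
m = (322·4 − 14·49)/212 = 301/106; c = (102·49 − 14·322)/212 = 245/106.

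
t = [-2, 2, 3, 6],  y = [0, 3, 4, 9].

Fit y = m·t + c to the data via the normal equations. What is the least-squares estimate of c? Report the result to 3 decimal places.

c = 1.527

The normal equations are: 53·m + 9·c = 72;  9·m + 4·c = 16.
(Σt·t = 53, Σt = 9, Σ1 = 4, Σt·y = 72, Σy = 16.)
Δ = 53·4 − 9² = 131.
m = (72·4 − 9·16)/131 = 144/131; c = (53·16 − 9·72)/131 = 200/131.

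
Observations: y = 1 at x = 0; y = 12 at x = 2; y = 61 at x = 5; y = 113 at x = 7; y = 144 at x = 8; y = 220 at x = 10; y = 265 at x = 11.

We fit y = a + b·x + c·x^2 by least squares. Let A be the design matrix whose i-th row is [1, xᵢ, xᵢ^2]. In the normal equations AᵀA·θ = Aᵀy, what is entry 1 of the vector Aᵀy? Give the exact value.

816

Entry 1 ↔ basis 1, so (Aᵀy)_{1} = Σᵢ yᵢ = (1)·(1) + (1)·(12) + (1)·(61) + (1)·(113) + (1)·(144) + (1)·(220) + (1)·(265) = 816.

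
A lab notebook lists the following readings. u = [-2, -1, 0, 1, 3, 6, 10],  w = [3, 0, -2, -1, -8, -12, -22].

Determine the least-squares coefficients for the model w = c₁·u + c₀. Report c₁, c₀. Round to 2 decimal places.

c₁ = -2.01, c₀ = -1.11

With design matrix M, MᵀM = [[151, 17]; [17, 7]] and Mᵀw = [-323, -42]ᵀ.
det = 151·7 − 17² = 768.
c₁ = ((-323)·7 − 17·(-42))/768 = -1547/768; c₀ = (151·(-42) − 17·(-323))/768 = -851/768.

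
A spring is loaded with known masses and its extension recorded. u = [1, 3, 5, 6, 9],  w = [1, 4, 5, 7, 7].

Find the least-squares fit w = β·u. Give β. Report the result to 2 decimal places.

β = 0.94

From the data, Σu·u = 152.
And Σu·w = 143.
Hence β = 143 / 152 ≈ 0.940789.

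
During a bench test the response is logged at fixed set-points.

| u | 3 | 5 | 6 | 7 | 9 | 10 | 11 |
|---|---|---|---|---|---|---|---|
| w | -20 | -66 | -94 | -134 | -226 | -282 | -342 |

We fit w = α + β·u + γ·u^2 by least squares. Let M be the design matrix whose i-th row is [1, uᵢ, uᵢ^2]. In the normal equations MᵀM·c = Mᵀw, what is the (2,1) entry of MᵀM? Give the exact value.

51

Row 2 ↔ basis u, column 1 ↔ basis 1, so (MᵀM)_{2,1} = Σᵢ u = (3)·(1) + (5)·(1) + (6)·(1) + (7)·(1) + (9)·(1) + (10)·(1) + (11)·(1) = 51.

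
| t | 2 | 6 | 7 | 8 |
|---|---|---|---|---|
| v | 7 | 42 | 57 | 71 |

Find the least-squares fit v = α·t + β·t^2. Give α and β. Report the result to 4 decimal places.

Forming XᵀX = [[153, 1079]; [1079, 7809]] and Xᵀv = [1233, 8877]ᵀ gives XᵀX·[α, β]ᵀ = Xᵀv.
Δ = 153·7809 − 1079² = 30536.
α = (1233·7809 − 1079·8877)/30536 = 25107/15268; β = (153·8877 − 1079·1233)/30536 = 13887/15268.

α = 1.6444, β = 0.9095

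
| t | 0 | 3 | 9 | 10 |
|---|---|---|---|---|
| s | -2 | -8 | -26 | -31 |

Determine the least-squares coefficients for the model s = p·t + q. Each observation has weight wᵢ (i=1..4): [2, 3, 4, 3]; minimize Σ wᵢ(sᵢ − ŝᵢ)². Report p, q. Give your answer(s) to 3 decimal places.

MᵀWM·[p, q]ᵀ = MᵀWs reads: 651·p + 75·q = -1938;  75·p + 12·q = -225.
(Σwᵢ·t·t = 651, Σwᵢ·t = 75, Σwᵢ·1 = 12, Σwᵢ·t·s = -1938, Σwᵢ·s = -225.)
Determinant 651·12 − 75² = 2187.
p = ((-1938)·12 − 75·(-225))/2187 = -709/243; q = (651·(-225) − 75·(-1938))/2187 = -125/243.

p = -2.918, q = -0.514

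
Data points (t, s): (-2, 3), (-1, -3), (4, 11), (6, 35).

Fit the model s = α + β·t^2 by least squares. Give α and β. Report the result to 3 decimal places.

Entries of XᵀX: Σ1 = 4, Σt^2 = 57, Σt^2·t^2 = 1569.
For Xᵀs: Σs = 46, Σt^2·s = 1445.
Normal equations: [[4, 57]; [57, 1569]]·[α, β]ᵀ = [46, 1445]ᵀ.
det = 4·1569 − 57² = 3027.
α = (46·1569 − 57·1445)/3027 = -3397/1009; β = (4·1445 − 57·46)/3027 = 3158/3027.

α = -3.367, β = 1.043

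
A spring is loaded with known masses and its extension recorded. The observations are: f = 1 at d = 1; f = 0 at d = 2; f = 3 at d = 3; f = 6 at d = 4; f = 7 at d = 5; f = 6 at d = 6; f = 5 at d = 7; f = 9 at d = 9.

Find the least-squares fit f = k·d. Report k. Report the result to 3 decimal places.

k = 1.000

Compute the Gram sums: Σd·d = 221.
And Σd·f = 221.
So AᵀA·[k]ᵀ = Aᵀf: [[221]]·[k]ᵀ = [221]ᵀ.
k = 221/221 = 1.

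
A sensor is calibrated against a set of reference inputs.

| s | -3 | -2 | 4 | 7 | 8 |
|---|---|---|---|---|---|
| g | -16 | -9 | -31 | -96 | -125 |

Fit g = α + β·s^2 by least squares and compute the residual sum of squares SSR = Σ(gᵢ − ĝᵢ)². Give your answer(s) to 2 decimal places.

SSR = 3.99

Normal-equation sums: Σ1 = 5, Σs^2 = 142, Σs^2·s^2 = 6850.
For Aᵀg: Σg = -277, Σs^2·g = -13380.
Eliminating β: 6850·(row 1) − 142·(row 2) gives 14086·α = 6850·(-277) − 142·(-13380) = 2510, so α = 1255/7043.
Then β = ((-13380) − 142·(1255/7043))/6850 = -13783/7043.
Residuals: 10104/7043, -9510/7043, 940/7043, -2016/7043, 482/7043; SSR = 28072/7043.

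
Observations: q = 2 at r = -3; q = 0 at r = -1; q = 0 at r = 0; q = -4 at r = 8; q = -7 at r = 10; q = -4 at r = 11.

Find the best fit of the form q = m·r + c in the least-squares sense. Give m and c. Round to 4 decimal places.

m = -0.5127, c = -0.0306

Sums needed: Σr·r = 295, Σr = 25, Σ1 = 6.
Moment sums: Σr·q = -152, Σq = -13.
AᵀA·[m, c]ᵀ = Aᵀq becomes [[295, 25]; [25, 6]]·[m, c]ᵀ = [-152, -13]ᵀ.
Determinant 295·6 − 25² = 1145.
m = ((-152)·6 − 25·(-13))/1145 = -587/1145; c = (295·(-13) − 25·(-152))/1145 = -7/229.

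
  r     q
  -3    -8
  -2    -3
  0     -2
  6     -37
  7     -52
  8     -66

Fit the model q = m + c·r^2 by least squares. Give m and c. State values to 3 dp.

m = 0.044, c = -1.039

Normal-equation sums: Σ1 = 6, Σr^2 = 162, Σr^2·r^2 = 7890.
Moment sums: Σq = -168, Σr^2·q = -8188.
Eliminating c: 7890·(row 1) − 162·(row 2) gives 21096·m = 7890·(-168) − 162·(-8188) = 936, so m = 13/293.
Then c = ((-8188) − 162·(13/293))/7890 = -913/879.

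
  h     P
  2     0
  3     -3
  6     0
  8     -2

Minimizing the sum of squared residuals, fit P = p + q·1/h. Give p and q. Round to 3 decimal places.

p = -1.749, q = 1.773

With design matrix M, MᵀM = [[4, 9/8]; [9/8, 233/576]] and MᵀP = [-5, -5/4]ᵀ.
Eliminating q: (233/576)·(row 1) − (9/8)·(row 2) gives (203/576)·p = (233/576)·(-5) − (9/8)·(-5/4) = -355/576, so p = -355/203.
Then q = ((-5/4) − (9/8)·(-355/203))/(233/576) = 360/203.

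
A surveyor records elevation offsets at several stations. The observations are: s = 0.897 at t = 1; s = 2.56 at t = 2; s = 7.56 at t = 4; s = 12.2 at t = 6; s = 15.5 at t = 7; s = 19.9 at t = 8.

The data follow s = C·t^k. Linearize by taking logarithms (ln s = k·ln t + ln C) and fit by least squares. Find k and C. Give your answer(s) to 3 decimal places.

Linearized form: ln s = k·ln t + ln C. From the 6 transformed points,
AᵀA = [[13.7233, 7.8966]; [7.8966, 6]], rhs = [19.4903, 11.0872]ᵀ  (here Σln t = 7.8966, Σ(ln t)² = 13.7233, Σln s = 11.0872, Σln t·ln s = 19.4903).
Δ = 13.7233·6 − (7.8966)² = 19.9843; k = (19.4903·6 − 7.8966·11.0872)/19.9843 = 1.47072, ln C = (13.7233·11.0872 − 7.8966·19.4903)/19.9843 = -0.08773, so C = exp(-0.08773) = 0.91600.

k = 1.471, C = 0.916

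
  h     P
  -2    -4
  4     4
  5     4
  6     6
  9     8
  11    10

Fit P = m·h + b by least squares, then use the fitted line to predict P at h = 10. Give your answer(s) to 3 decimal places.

P̂ = 9.455

Setting ∂/∂m … = 0 gives: 283·m + 33·b = 262;  33·m + 6·b = 28.
(Σh·h = 283, Σh = 33, Σ1 = 6, Σh·P = 262, ΣP = 28.)
Δ = 283·6 − 33² = 609.
m = (262·6 − 33·28)/609 = 216/203; b = (283·28 − 33·262)/609 = -722/609.
At h = 10: P̂ = (216/203)·(10) + (-722/609)·(1) = 5758/609.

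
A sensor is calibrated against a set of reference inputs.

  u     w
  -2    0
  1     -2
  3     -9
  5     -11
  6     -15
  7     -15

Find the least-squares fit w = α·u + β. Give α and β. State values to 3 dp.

α = -1.843, β = -2.523

Normal-equation sums: Σu·u = 124, Σu = 20, Σ1 = 6.
Moment sums: Σu·w = -279, Σw = -52.
AᵀA·[α, β]ᵀ = Aᵀw becomes [[124, 20]; [20, 6]]·[α, β]ᵀ = [-279, -52]ᵀ.
Δ = 124·6 − 20² = 344.
α = ((-279)·6 − 20·(-52))/344 = -317/172; β = (124·(-52) − 20·(-279))/344 = -217/86.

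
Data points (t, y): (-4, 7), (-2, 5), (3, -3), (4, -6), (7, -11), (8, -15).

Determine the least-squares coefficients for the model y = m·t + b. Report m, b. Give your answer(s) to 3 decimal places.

Forming MᵀM = [[158, 16]; [16, 6]] and Mᵀy = [-268, -23]ᵀ gives MᵀM·[m, b]ᵀ = Mᵀy.
Eliminating b: 6·(row 1) − 16·(row 2) gives 692·m = 6·(-268) − 16·(-23) = -1240, so m = -310/173.
Then b = ((-23) − 16·(-310/173))/6 = 327/346.

m = -1.792, b = 0.945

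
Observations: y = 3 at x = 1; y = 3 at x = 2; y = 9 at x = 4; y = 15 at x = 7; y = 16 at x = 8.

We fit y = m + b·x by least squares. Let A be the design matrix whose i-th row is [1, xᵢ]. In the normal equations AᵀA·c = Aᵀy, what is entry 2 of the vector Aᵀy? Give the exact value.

Entry 2 ↔ basis x, so (Aᵀy)_{2} = Σᵢ (x)·yᵢ = (1)·(3) + (2)·(3) + (4)·(9) + (7)·(15) + (8)·(16) = 278.

278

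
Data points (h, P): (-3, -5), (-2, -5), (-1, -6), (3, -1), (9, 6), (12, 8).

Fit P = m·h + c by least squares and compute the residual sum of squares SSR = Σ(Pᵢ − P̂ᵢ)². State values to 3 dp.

SSR = 5.247

Compute the Gram sums: Σh·h = 248, Σh = 18, Σ1 = 6.
Moment sums: Σh·P = 178, ΣP = -3.
Determinant 248·6 − 18² = 1164.
m = (178·6 − 18·(-3))/1164 = 187/194; c = (248·(-3) − 18·178)/1164 = -329/97.
Residuals: 249/194, 31/97, -319/194, -1/2, 139/194, -17/97; SSR = 509/97.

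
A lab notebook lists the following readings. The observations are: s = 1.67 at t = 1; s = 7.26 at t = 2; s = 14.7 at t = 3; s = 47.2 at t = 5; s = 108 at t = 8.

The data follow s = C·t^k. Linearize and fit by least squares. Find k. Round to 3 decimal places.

k = 2.015

Taking logs, ln s = k·ln t + ln C, so regress ln s on ln t.
Σln t = 5.4806, Σ(ln t)² = 8.6018, Σln s = 13.7196, Σln t·ln s = 20.2666.
Equations: 8.6018·k + 5.4806·ln C = 20.2666;  5.4806·k + 5·ln C = 13.7196.
Slope k = (n·Σln t·ln s − Σln t·Σln s)/(n·Σ(ln t)² − (Σln t)²) = (5·20.2666 − 5.4806·13.7196)/12.9714 = 2.01527; ln C = (Σln s − k·Σln t)/n = 0.53492.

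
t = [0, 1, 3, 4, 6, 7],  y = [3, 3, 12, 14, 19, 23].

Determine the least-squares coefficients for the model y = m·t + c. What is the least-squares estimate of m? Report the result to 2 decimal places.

Compute the Gram sums: Σt·t = 111, Σt = 21, Σ1 = 6.
Moment sums: Σt·y = 370, Σy = 74.
AᵀA·[m, c]ᵀ = Aᵀy becomes [[111, 21]; [21, 6]]·[m, c]ᵀ = [370, 74]ᵀ.
det = 111·6 − 21² = 225.
m = (370·6 − 21·74)/225 = 74/25; c = (111·74 − 21·370)/225 = 148/75.

m = 2.96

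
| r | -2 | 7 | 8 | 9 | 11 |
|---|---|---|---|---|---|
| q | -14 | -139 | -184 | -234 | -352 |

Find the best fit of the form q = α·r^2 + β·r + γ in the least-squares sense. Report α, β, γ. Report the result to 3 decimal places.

α = -3.018, β = 1.144, γ = 0.378

With design matrix A, AᵀA = [[27715, 2907, 319]; [2907, 319, 33]; [319, 33, 5]] and Aᵀq = [-80189, -8395, -923]ᵀ.
Row-reducing yields α = -386846/128191, β = 146702/128191, γ = 48483/128191.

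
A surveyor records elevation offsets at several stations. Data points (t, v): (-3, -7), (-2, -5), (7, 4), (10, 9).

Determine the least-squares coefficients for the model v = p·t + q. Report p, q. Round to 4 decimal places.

p = 1.1587, q = -3.2262

From the data, Σt·t = 162, Σt = 12, Σ1 = 4.
For Xᵀv: Σt·v = 149, Σv = 1.
XᵀX·[p, q]ᵀ = Xᵀv becomes [[162, 12]; [12, 4]]·[p, q]ᵀ = [149, 1]ᵀ.
det = 162·4 − 12² = 504.
p = (149·4 − 12·1)/504 = 73/63; q = (162·1 − 12·149)/504 = -271/84.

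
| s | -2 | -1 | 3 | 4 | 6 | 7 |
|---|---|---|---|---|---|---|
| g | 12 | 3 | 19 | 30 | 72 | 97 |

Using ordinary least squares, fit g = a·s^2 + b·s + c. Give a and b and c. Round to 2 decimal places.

a = 2.07, b = -0.79, c = 1.32

The normal equations are: 4051·a + 641·b + 115·c = 8047;  641·a + 115·b + 17·c = 1261;  115·a + 17·b + 6·c = 233.
(Σs^2·s^2 = 4051, Σs^2·s = 641, Σs^2 = 115, Σs·s = 115, Σs = 17, Σ1 = 6, Σs^2·g = 8047, Σs·g = 1261, Σg = 233.)
Inverting the 3×3 Gram matrix, [a, b, c]ᵀ = [37484/18075, -14269/18075, 7966/6025]ᵀ.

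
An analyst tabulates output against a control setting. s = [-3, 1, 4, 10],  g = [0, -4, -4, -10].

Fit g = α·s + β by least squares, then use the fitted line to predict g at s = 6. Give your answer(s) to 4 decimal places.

From the data, Σs·s = 126, Σs = 12, Σ1 = 4.
Right-hand side: Σs·g = -120, Σg = -18.
AᵀA·[α, β]ᵀ = Aᵀg becomes [[126, 12]; [12, 4]]·[α, β]ᵀ = [-120, -18]ᵀ.
det = 126·4 − 12² = 360.
α = ((-120)·4 − 12·(-18))/360 = -11/15; β = (126·(-18) − 12·(-120))/360 = -23/10.
At s = 6: ĝ = (-11/15)·(6) + (-23/10)·(1) = -67/10.

ĝ = -6.7000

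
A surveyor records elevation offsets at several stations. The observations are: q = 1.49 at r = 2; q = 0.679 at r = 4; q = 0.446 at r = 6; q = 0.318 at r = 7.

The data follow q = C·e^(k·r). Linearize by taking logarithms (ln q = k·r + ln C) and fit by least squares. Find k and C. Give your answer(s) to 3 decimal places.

Taking logs, ln q = k·r + ln C, so regress ln q on r.
Σr = 19.0000, Σ(r)² = 105.0000, Σln q = -1.9415, Σr·ln q = -13.6155.
Equations: 105.0000·k + 19.0000·ln C = -13.6155;  19.0000·k + 4·ln C = -1.9415.
Δ = 105.0000·4 − (19.0000)² = 59.0000; k = (-13.6155·4 − 19.0000·-1.9415)/59.0000 = -0.29786, ln C = (105.0000·-1.9415 − 19.0000·-13.6155)/59.0000 = 0.92945, so C = exp(0.92945) = 2.53312.

k = -0.298, C = 2.533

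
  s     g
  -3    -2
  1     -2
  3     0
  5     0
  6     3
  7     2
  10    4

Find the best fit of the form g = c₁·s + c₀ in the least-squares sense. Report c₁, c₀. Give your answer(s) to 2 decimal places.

From the data, Σs·s = 229, Σs = 29, Σ1 = 7.
And Σs·g = 76, Σg = 5.
So MᵀM·[c₁, c₀]ᵀ = Mᵀg: [[229, 29]; [29, 7]]·[c₁, c₀]ᵀ = [76, 5]ᵀ.
Eliminating c₀: 7·(row 1) − 29·(row 2) gives 762·c₁ = 7·76 − 29·5 = 387, so c₁ = 129/254.
Then c₀ = (5 − 29·(129/254))/7 = -353/254.

c₁ = 0.51, c₀ = -1.39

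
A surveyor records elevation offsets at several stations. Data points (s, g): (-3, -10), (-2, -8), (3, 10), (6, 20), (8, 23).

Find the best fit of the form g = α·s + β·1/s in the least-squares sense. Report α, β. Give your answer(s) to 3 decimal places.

α = 2.943, β = 4.188

From the data, Σs·s = 122, Σs·1/s = 5, Σ1/s·1/s = 33/64.
Moment sums: Σs·g = 380, Σ1/s·g = 135/8.
Determinant 122·(33/64) − 5² = 1213/32.
α = (380·(33/64) − 5·(135/8))/(1213/32) = 3570/1213; β = (122·(135/8) − 5·380)/(1213/32) = 5080/1213.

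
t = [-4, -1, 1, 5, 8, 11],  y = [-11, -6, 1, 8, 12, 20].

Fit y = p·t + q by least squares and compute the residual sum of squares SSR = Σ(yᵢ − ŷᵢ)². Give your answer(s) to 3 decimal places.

SSR = 7.217

Sums needed: Σt·t = 228, Σt = 20, Σ1 = 6.
Right-hand side: Σt·y = 407, Σy = 24.
Normal equations: [[228, 20]; [20, 6]]·[p, q]ᵀ = [407, 24]ᵀ.
Δ = 228·6 − 20² = 968.
p = (407·6 − 20·24)/968 = 981/484; q = (228·24 − 20·407)/968 = -667/242.
Residuals: -3/22, -589/484, 837/484, 301/484, -353/242, 223/484; SSR = 3493/484.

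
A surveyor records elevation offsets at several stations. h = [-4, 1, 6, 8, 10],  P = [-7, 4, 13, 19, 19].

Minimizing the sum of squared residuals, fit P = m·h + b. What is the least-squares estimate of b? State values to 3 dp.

Setting ∂/∂m … = 0 gives: 217·m + 21·b = 452;  21·m + 5·b = 48.
Eliminating b: 5·(row 1) − 21·(row 2) gives 644·m = 5·452 − 21·48 = 1252, so m = 313/161.
Then b = (48 − 21·(313/161))/5 = 33/23.

b = 1.435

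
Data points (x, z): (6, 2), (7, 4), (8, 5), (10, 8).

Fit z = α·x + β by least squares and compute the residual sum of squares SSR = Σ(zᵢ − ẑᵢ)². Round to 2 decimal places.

SSR = 0.17

From the data, Σx·x = 249, Σx = 31, Σ1 = 4.
And Σx·z = 160, Σz = 19.
Normal equations: [[249, 31]; [31, 4]]·[α, β]ᵀ = [160, 19]ᵀ.
Eliminating β: 4·(row 1) − 31·(row 2) gives 35·α = 4·160 − 31·19 = 51, so α = 51/35.
Then β = (19 − 31·(51/35))/4 = -229/35.
Residuals: -1/5, 12/35, -4/35, -1/35; SSR = 6/35.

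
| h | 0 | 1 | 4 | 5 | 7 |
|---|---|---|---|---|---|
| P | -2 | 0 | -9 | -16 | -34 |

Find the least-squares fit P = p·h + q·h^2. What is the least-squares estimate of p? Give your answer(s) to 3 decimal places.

p = 1.074

Compute the Gram sums: Σh·h = 91, Σh·h^2 = 533, Σh^2·h^2 = 3283.
Moment sums: Σh·P = -354, Σh^2·P = -2210.
XᵀX·[p, q]ᵀ = XᵀP becomes [[91, 533]; [533, 3283]]·[p, q]ᵀ = [-354, -2210]ᵀ.
Eliminating q: 3283·(row 1) − 533·(row 2) gives 14664·p = 3283·(-354) − 533·(-2210) = 15748, so p = 3937/3666.
Then q = ((-2210) − 533·(3937/3666))/3283 = -239/282.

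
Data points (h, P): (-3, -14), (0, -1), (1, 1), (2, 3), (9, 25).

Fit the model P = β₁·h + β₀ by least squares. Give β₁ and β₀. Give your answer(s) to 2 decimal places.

β₁ = 3.16, β₀ = -2.88

With design matrix M, MᵀM = [[95, 9]; [9, 5]] and MᵀP = [274, 14]ᵀ.
Determinant 95·5 − 9² = 394.
β₁ = (274·5 − 9·14)/394 = 622/197; β₀ = (95·14 − 9·274)/394 = -568/197.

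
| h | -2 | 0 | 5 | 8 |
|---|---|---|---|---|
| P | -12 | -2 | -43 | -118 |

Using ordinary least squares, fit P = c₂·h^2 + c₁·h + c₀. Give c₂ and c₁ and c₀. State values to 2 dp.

c₂ = -2.02, c₁ = 1.62, c₀ = -1.15

With design matrix M, MᵀM = [[4737, 629, 93]; [629, 93, 11]; [93, 11, 4]] and MᵀP = [-8675, -1135, -175]ᵀ.
Inverting the 3×3 Gram matrix, [c₂, c₁, c₀]ᵀ = [-4503/2225, 3604/2225, -512/445]ᵀ.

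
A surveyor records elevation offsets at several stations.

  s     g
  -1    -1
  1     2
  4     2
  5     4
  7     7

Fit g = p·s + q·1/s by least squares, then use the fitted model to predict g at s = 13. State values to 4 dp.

Normal-equation sums: Σs·s = 92, Σs·1/s = 5, Σ1/s·1/s = 41609/19600.
And Σs·g = 80, Σ1/s·g = 53/10.
det = 92·(41609/19600) − 5² = 834507/4900.
p = (80·(41609/19600) − 5·(53/10))/(834507/4900) = 234110/278169; q = (92·(53/10) − 5·80)/(834507/4900) = 143080/278169.
At s = 13: ĝ = (234110/278169)·(13) + (143080/278169)·(1/13) = 13235890/1205399.

ĝ = 10.9805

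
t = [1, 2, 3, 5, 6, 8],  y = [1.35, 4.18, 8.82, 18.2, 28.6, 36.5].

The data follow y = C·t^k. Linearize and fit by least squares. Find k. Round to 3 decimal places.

k = 1.623

Let Y = ln y. Fitting Y = k·ln t + ln C by least squares:
AᵀA = [[11.8122, 7.2724]; [7.2724, 6]], rhs = [21.5417, 13.7596]ᵀ  (here Σln t = 7.2724, Σ(ln t)² = 11.8122, Σln y = 13.7596, Σln t·ln y = 21.5417).
Solving (det = 17.9853): k = 1.62271, ln C = 0.32643.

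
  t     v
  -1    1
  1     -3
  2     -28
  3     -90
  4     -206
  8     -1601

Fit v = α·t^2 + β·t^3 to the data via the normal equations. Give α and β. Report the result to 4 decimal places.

Normal-equation sums: Σt^2·t^2 = 4451, Σt^2·t^3 = 34067, Σt^3·t^3 = 267035.
For Aᵀv: Σt^2·v = -106684, Σt^3·v = -835554.
AᵀA·[α, β]ᵀ = Aᵀv becomes [[4451, 34067]; [34067, 267035]]·[α, β]ᵀ = [-106684, -835554]ᵀ.
Eliminating β: 267035·(row 1) − 34067·(row 2) gives 28012296·α = 267035·(-106684) − 34067·(-835554) = -23543822, so α = -11771911/14006148.
Then β = ((-835554) − 34067·(-11771911/14006148))/267035 = -42323513/14006148.

α = -0.8405, β = -3.0218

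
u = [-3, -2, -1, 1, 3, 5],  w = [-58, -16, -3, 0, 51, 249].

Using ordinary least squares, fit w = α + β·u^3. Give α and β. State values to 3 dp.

α = -1.985, β = 2.008

Compute the Gram sums: Σ1 = 6, Σu^3 = 117, Σu^3·u^3 = 17149.
For Xᵀw: Σw = 223, Σu^3·w = 34199.
Normal equations: [[6, 117]; [117, 17149]]·[α, β]ᵀ = [223, 34199]ᵀ.
det = 6·17149 − 117² = 89205.
α = (223·17149 − 117·34199)/89205 = -177056/89205; β = (6·34199 − 117·223)/89205 = 59701/29735.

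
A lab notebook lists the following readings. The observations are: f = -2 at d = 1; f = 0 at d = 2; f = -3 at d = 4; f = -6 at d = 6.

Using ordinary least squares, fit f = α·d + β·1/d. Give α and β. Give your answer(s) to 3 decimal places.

α = -0.861, β = -0.228

Setting ∂/∂α … = 0 gives: 57·α + 4·β = -50;  4·α + (193/144)·β = -15/4.
det = 57·(193/144) − 4² = 2899/48.
α = ((-50)·(193/144) − 4·(-15/4))/(2899/48) = -7490/8697; β = (57·(-15/4) − 4·(-50))/(2899/48) = -660/2899.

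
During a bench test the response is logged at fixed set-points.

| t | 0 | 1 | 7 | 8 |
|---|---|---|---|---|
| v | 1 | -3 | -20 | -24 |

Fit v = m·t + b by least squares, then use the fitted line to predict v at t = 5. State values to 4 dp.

v̂ = -14.5200

With design matrix X, XᵀX = [[114, 16]; [16, 4]] and Xᵀv = [-335, -46]ᵀ.
Eliminating b: 4·(row 1) − 16·(row 2) gives 200·m = 4·(-335) − 16·(-46) = -604, so m = -151/50.
Then b = ((-46) − 16·(-151/50))/4 = 29/50.
At t = 5: v̂ = (-151/50)·(5) + (29/50)·(1) = -363/25.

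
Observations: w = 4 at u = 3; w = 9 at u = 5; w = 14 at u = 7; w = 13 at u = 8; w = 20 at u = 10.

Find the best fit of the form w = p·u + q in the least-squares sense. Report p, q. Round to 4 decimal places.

Forming MᵀM = [[247, 33]; [33, 5]] and Mᵀw = [459, 60]ᵀ gives MᵀM·[p, q]ᵀ = Mᵀw.
Determinant 247·5 − 33² = 146.
p = (459·5 − 33·60)/146 = 315/146; q = (247·60 − 33·459)/146 = -327/146.

p = 2.1575, q = -2.2397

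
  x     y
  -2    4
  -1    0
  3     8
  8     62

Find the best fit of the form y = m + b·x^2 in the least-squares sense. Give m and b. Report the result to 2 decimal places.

m = -0.56, b = 0.98

Setting ∂/∂m … = 0 gives: 4·m + 78·b = 74;  78·m + 4194·b = 4056.
(Σ1 = 4, Σx^2 = 78, Σx^2·x^2 = 4194, Σy = 74, Σx^2·y = 4056.)
Determinant 4·4194 − 78² = 10692.
m = (74·4194 − 78·4056)/10692 = -167/297; b = (4·4056 − 78·74)/10692 = 871/891.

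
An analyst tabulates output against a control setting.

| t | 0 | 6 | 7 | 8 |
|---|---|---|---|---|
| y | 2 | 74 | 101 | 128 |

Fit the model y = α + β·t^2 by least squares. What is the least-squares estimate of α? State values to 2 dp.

α = 2.44

Entries of XᵀX: Σ1 = 4, Σt^2 = 149, Σt^2·t^2 = 7793.
Moment sums: Σy = 305, Σt^2·y = 15805.
Δ = 4·7793 − 149² = 8971.
α = (305·7793 − 149·15805)/8971 = 21920/8971; β = (4·15805 − 149·305)/8971 = 17775/8971.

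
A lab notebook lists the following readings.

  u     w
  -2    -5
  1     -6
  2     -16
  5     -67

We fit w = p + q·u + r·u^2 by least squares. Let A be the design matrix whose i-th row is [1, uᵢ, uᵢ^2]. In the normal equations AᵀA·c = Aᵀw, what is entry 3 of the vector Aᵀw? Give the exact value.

Entry 3 ↔ basis u^2, so (Aᵀw)_{3} = Σᵢ (u^2)·wᵢ = (4)·(-5) + (1)·(-6) + (4)·(-16) + (25)·(-67) = -1765.

-1765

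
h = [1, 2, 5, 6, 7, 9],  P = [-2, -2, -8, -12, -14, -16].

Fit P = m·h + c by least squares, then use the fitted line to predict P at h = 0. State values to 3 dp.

P̂ = 0.783

Setting ∂/∂m … = 0 gives: 196·m + 30·c = -360;  30·m + 6·c = -54.
Eliminating c: 6·(row 1) − 30·(row 2) gives 276·m = 6·(-360) − 30·(-54) = -540, so m = -45/23.
Then c = ((-54) − 30·(-45/23))/6 = 18/23.
At h = 0: P̂ = (-45/23)·(0) + (18/23)·(1) = 18/23.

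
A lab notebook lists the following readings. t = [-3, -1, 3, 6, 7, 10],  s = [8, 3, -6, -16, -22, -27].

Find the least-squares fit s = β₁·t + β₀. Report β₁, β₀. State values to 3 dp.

β₁ = -2.797, β₀ = 0.257

Compute the Gram sums: Σt·t = 204, Σt = 22, Σ1 = 6.
Right-hand side: Σt·s = -565, Σs = -60.
Normal equations: [[204, 22]; [22, 6]]·[β₁, β₀]ᵀ = [-565, -60]ᵀ.
Eliminating β₀: 6·(row 1) − 22·(row 2) gives 740·β₁ = 6·(-565) − 22·(-60) = -2070, so β₁ = -207/74.
Then β₀ = ((-60) − 22·(-207/74))/6 = 19/74.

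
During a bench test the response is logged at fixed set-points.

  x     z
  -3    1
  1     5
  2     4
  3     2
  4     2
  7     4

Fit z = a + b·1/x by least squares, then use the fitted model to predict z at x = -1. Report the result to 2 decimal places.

Sums needed: Σ1 = 6, Σ1/x = 53/28, Σ1/x·1/x = 10973/7056.
And Σz = 18, Σ1/x·z = 353/42.
Eliminating b: (10973/7056)·(row 1) − (53/28)·(row 2) gives (13519/2352)·a = (10973/7056)·18 − (53/28)·(353/42) = 145/12, so a = 28420/13519.
Then b = ((353/42) − (53/28)·(28420/13519))/(10973/7056) = 38472/13519.
At x = -1: ẑ = (28420/13519)·(1) + (38472/13519)·(-1) = -10052/13519.

ẑ = -0.74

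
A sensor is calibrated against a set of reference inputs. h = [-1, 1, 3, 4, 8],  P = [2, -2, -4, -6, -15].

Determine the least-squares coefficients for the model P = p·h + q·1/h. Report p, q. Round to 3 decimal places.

With design matrix M, MᵀM = [[91, 5]; [5, 1261/576]] and MᵀP = [-160, -209/24]ᵀ.
Determinant 91·(1261/576) − 5² = 100351/576.
p = ((-160)·(1261/576) − 5·(-209/24))/(100351/576) = -176680/100351; q = (91·(-209/24) − 5·(-160))/(100351/576) = 4344/100351.

p = -1.761, q = 0.043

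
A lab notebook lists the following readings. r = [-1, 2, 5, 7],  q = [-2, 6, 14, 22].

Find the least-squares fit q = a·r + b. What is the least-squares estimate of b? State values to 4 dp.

Setting ∂/∂a … = 0 gives: 79·a + 13·b = 238;  13·a + 4·b = 40.
(Σr·r = 79, Σr = 13, Σ1 = 4, Σr·q = 238, Σq = 40.)
Determinant 79·4 − 13² = 147.
a = (238·4 − 13·40)/147 = 144/49; b = (79·40 − 13·238)/147 = 22/49.

b = 0.4490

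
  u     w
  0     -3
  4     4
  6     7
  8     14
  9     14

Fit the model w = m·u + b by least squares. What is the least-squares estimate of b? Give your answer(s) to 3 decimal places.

Forming AᵀA = [[197, 27]; [27, 5]] and Aᵀw = [296, 36]ᵀ gives AᵀA·[m, b]ᵀ = Aᵀw.
Eliminating b: 5·(row 1) − 27·(row 2) gives 256·m = 5·296 − 27·36 = 508, so m = 127/64.
Then b = (36 − 27·(127/64))/5 = -225/64.

b = -3.516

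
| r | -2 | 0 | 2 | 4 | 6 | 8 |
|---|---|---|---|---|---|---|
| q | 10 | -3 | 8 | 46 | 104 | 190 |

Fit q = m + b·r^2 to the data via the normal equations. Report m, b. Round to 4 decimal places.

m = -2.9880, b = 3.0075

Entries of AᵀA: Σ1 = 6, Σr^2 = 124, Σr^2·r^2 = 5680.
For Aᵀq: Σq = 355, Σr^2·q = 16712.
Normal equations: [[6, 124]; [124, 5680]]·[m, b]ᵀ = [355, 16712]ᵀ.
Eliminating b: 5680·(row 1) − 124·(row 2) gives 18704·m = 5680·355 − 124·16712 = -55888, so m = -499/167.
Then b = (16712 − 124·(-499/167))/5680 = 2009/668.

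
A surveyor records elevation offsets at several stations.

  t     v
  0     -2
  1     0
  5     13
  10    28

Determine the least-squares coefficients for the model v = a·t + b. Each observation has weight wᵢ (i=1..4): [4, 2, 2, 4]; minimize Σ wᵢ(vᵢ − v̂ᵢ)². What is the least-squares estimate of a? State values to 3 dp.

a = 3.029

Forming XᵀWX = [[452, 52]; [52, 12]] and XᵀWv = [1250, 130]ᵀ gives XᵀWX·[a, b]ᵀ = XᵀWv.
Δ = 452·12 − 52² = 2720.
a = (1250·12 − 52·130)/2720 = 103/34; b = (452·130 − 52·1250)/2720 = -39/17.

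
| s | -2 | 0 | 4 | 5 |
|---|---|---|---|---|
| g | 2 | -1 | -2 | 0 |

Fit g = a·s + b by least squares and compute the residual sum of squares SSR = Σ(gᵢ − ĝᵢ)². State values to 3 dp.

Normal-equation sums: Σs·s = 45, Σs = 7, Σ1 = 4.
Moment sums: Σs·g = -12, Σg = -1.
Normal equations: [[45, 7]; [7, 4]]·[a, b]ᵀ = [-12, -1]ᵀ.
det = 45·4 − 7² = 131.
a = ((-12)·4 − 7·(-1))/131 = -41/131; b = (45·(-1) − 7·(-12))/131 = 39/131.
Residuals: 141/131, -170/131, -137/131, 166/131; SSR = 726/131.

SSR = 5.542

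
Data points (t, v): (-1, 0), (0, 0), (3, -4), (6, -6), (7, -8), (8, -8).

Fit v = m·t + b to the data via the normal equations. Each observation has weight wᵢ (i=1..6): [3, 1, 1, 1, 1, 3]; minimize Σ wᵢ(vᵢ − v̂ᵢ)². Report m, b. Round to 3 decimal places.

m = -0.924, b = -0.780

Normal-equation sums: Σwᵢ·t·t = 289, Σwᵢ·t = 37, Σwᵢ·1 = 10.
Moment sums: Σwᵢ·t·v = -296, Σwᵢ·v = -42.
MᵀWM·[m, b]ᵀ = MᵀWv becomes [[289, 37]; [37, 10]]·[m, b]ᵀ = [-296, -42]ᵀ.
Δ = 289·10 − 37² = 1521.
m = ((-296)·10 − 37·(-42))/1521 = -1406/1521; b = (289·(-42) − 37·(-296))/1521 = -1186/1521.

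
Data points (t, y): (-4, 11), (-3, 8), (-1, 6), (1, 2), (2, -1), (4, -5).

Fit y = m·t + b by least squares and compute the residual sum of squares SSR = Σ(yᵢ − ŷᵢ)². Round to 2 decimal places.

With design matrix A, AᵀA = [[47, -1]; [-1, 6]] and Aᵀy = [-94, 21]ᵀ.
Δ = 47·6 − (-1)² = 281.
m = ((-94)·6 − (-1)·21)/281 = -543/281; b = (47·21 − (-1)·(-94))/281 = 893/281.
Residuals: 26/281, -274/281, 250/281, 212/281, -88/281, -126/281; SSR = 736/281.

SSR = 2.62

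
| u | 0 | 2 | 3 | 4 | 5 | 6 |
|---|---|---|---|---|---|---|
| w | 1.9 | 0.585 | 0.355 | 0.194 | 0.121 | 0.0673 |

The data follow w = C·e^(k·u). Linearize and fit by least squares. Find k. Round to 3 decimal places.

k = -0.552

Linearized form: ln w = k·u + ln C. From the 6 transformed points,
Sums: Σu = 20.0000, Σ(u)² = 90.0000, Σln w = -7.3804, Σu·ln w = -37.4902.
Normal system: [[90.0000, 20.0000]; [20.0000, 6]]·[k, ln C]ᵀ = [-37.4902, -7.3804]ᵀ.
Slope k = (n·Σu·ln w − Σu·Σln w)/(n·Σ(u)² − (Σu)²) = (6·-37.4902 − 20.0000·-7.3804)/140.0000 = -0.55238; ln C = (Σln w − k·Σu)/n = 0.61121.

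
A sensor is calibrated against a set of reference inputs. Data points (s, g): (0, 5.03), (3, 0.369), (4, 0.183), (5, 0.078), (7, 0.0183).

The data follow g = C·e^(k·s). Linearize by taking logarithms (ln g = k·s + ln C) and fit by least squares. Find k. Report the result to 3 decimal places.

Taking logs, ln g = k·s + ln C, so regress ln g on s.
XᵀX = [[99.0000, 19.0000]; [19.0000, 5]], rhs = [-50.5452, -7.6317]ᵀ  (here Σs = 19.0000, Σ(s)² = 99.0000, Σln g = -7.6317, Σs·ln g = -50.5452).
Δ = 99.0000·5 − (19.0000)² = 134.0000; k = (-50.5452·5 − 19.0000·-7.6317)/134.0000 = -0.80391, ln C = (99.0000·-7.6317 − 19.0000·-50.5452)/134.0000 = 1.52850.

k = -0.804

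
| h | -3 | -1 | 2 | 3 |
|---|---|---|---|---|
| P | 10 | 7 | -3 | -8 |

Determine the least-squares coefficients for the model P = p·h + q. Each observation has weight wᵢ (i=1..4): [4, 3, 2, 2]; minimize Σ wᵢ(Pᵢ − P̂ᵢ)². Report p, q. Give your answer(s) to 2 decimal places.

p = -2.92, q = 2.22

Setting ∂/∂p … = 0 gives: 65·p + (-5)·q = -201;  (-5)·p + 11·q = 39.
Eliminating q: 11·(row 1) − (-5)·(row 2) gives 690·p = 11·(-201) − (-5)·39 = -2016, so p = -336/115.
Then q = (39 − (-5)·(-336/115))/11 = 51/23.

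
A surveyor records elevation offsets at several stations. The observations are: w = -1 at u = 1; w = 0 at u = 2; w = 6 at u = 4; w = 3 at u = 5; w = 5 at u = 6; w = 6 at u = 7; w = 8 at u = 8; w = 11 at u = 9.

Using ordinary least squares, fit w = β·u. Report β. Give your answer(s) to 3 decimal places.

Forming AᵀA = [[276]] and Aᵀw = [273]ᵀ gives AᵀA·[β]ᵀ = Aᵀw.
Hence β = 273 / 276 ≈ 0.98913.

β = 0.989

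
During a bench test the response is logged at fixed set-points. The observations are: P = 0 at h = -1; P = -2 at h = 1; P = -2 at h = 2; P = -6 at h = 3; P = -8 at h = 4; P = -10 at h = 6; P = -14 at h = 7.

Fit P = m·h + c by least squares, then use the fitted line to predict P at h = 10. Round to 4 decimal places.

Normal-equation sums: Σh·h = 116, Σh = 22, Σ1 = 7.
For XᵀP: Σh·P = -214, ΣP = -42.
XᵀX·[m, c]ᵀ = XᵀP becomes [[116, 22]; [22, 7]]·[m, c]ᵀ = [-214, -42]ᵀ.
Eliminating c: 7·(row 1) − 22·(row 2) gives 328·m = 7·(-214) − 22·(-42) = -574, so m = -7/4.
Then c = ((-42) − 22·(-7/4))/7 = -1/2.
At h = 10: P̂ = (-7/4)·(10) + (-1/2)·(1) = -18.

P̂ = -18.0000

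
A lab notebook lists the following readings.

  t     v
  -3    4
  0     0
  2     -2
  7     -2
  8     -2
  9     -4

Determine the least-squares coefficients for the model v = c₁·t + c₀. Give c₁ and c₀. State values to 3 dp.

c₁ = -0.496, c₀ = 0.903

Entries of XᵀX: Σt·t = 207, Σt = 23, Σ1 = 6.
Moment sums: Σt·v = -82, Σv = -6.
So XᵀX·[c₁, c₀]ᵀ = Xᵀv: [[207, 23]; [23, 6]]·[c₁, c₀]ᵀ = [-82, -6]ᵀ.
Eliminating c₀: 6·(row 1) − 23·(row 2) gives 713·c₁ = 6·(-82) − 23·(-6) = -354, so c₁ = -354/713.
Then c₀ = ((-6) − 23·(-354/713))/6 = 28/31.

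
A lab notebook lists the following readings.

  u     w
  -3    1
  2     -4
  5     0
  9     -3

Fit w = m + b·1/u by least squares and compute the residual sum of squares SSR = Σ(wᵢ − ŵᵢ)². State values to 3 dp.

SSR = 6.330

The normal equations are: 4·m + (43/90)·b = -6;  (43/90)·m + (3349/8100)·b = -8/3.
Δ = 4·(3349/8100) − (43/90)² = 1283/900.
m = ((-6)·(3349/8100) − (43/90)·(-8/3))/(1283/900) = -1086/1283; b = (4·(-8/3) − (43/90)·(-6))/(1283/900) = -7020/1283.
Residuals: 29/1283, -536/1283, 2490/1283, -1983/1283; SSR = 8122/1283.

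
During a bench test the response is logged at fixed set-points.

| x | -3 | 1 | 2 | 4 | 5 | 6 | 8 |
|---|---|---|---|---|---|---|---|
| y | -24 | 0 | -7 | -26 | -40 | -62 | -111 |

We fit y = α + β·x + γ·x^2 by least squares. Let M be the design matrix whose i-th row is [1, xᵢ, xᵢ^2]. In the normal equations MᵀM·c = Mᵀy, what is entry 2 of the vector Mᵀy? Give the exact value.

Entry 2 ↔ basis x, so (Mᵀy)_{2} = Σᵢ (x)·yᵢ = (-3)·(-24) + (1)·(0) + (2)·(-7) + (4)·(-26) + (5)·(-40) + (6)·(-62) + (8)·(-111) = -1506.

-1506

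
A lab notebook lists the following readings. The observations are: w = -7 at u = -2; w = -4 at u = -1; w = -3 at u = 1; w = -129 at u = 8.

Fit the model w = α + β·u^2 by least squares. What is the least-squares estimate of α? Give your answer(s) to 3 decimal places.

α = -0.686

Normal-equation sums: Σ1 = 4, Σu^2 = 70, Σu^2·u^2 = 4114.
Right-hand side: Σw = -143, Σu^2·w = -8291.
MᵀM·[α, β]ᵀ = Mᵀw becomes [[4, 70]; [70, 4114]]·[α, β]ᵀ = [-143, -8291]ᵀ.
Determinant 4·4114 − 70² = 11556.
α = ((-143)·4114 − 70·(-8291))/11556 = -661/963; β = (4·(-8291) − 70·(-143))/11556 = -3859/1926.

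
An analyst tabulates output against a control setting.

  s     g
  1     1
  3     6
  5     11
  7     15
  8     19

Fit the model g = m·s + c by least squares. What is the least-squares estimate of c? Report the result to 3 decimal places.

c = -1.512

The normal system XᵀX·[m, c]ᵀ = Xᵀg is [[148, 24]; [24, 5]]·[m, c]ᵀ = [331, 52]ᵀ.
Eliminating c: 5·(row 1) − 24·(row 2) gives 164·m = 5·331 − 24·52 = 407, so m = 407/164.
Then c = (52 − 24·(407/164))/5 = -62/41.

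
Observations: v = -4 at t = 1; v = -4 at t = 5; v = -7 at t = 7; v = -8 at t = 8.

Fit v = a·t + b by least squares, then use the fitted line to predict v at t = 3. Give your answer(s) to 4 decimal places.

v̂ = -4.4783

Setting ∂/∂a … = 0 gives: 139·a + 21·b = -137;  21·a + 4·b = -23.
(Σt·t = 139, Σt = 21, Σ1 = 4, Σt·v = -137, Σv = -23.)
Δ = 139·4 − 21² = 115.
a = ((-137)·4 − 21·(-23))/115 = -13/23; b = (139·(-23) − 21·(-137))/115 = -64/23.
At t = 3: v̂ = (-13/23)·(3) + (-64/23)·(1) = -103/23.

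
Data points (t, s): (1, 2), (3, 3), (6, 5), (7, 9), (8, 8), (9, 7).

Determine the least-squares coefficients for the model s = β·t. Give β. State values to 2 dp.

The normal system XᵀX·[β]ᵀ = Xᵀs is [[240]]·[β]ᵀ = [231]ᵀ.
β = 231/240 = 0.9625.

β = 0.96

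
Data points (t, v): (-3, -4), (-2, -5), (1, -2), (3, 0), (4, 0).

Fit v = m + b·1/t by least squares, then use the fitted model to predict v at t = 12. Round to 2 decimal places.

v̂ = -2.36

Sums needed: Σ1 = 5, Σ1/t = 3/4, Σ1/t·1/t = 221/144.
For Aᵀv: Σv = -11, Σ1/t·v = 11/6.
Normal equations: [[5, 3/4]; [3/4, 221/144]]·[m, b]ᵀ = [-11, 11/6]ᵀ.
det = 5·(221/144) − (3/4)² = 64/9.
m = ((-11)·(221/144) − (3/4)·(11/6))/(64/9) = -2629/1024; b = (5·(11/6) − (3/4)·(-11))/(64/9) = 627/256.
At t = 12: v̂ = (-2629/1024)·(1) + (627/256)·(1/12) = -605/256.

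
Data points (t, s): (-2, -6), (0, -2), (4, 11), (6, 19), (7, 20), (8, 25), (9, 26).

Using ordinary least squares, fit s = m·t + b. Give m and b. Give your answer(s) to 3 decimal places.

Forming XᵀX = [[250, 32]; [32, 7]] and Xᵀs = [744, 93]ᵀ gives XᵀX·[m, b]ᵀ = Xᵀs.
det = 250·7 − 32² = 726.
m = (744·7 − 32·93)/726 = 372/121; b = (250·93 − 32·744)/726 = -93/121.

m = 3.074, b = -0.769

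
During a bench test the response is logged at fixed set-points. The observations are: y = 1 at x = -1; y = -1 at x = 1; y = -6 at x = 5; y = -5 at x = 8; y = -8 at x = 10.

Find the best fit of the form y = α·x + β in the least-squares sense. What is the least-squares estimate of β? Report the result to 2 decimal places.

Compute the Gram sums: Σx·x = 191, Σx = 23, Σ1 = 5.
Moment sums: Σx·y = -152, Σy = -19.
Normal equations: [[191, 23]; [23, 5]]·[α, β]ᵀ = [-152, -19]ᵀ.
det = 191·5 − 23² = 426.
α = ((-152)·5 − 23·(-19))/426 = -323/426; β = (191·(-19) − 23·(-152))/426 = -133/426.

β = -0.31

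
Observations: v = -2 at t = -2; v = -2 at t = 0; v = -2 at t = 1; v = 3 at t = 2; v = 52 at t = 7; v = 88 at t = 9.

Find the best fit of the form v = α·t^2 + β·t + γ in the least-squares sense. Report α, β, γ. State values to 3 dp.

The normal equations are: 8995·α + 1073·β + 139·γ = 9678;  1073·α + 139·β + 17·γ = 1164;  139·α + 17·β + 6·γ = 137.
Inverting the 3×3 Gram matrix, [α, β, γ]ᵀ = [1825/1808, 1797/1808, -761/226]ᵀ.

α = 1.009, β = 0.994, γ = -3.367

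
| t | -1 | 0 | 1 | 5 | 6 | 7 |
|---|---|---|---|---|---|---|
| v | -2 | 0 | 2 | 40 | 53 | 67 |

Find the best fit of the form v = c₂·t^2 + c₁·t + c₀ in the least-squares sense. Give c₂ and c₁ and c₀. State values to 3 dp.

Sums needed: Σt^2·t^2 = 4324, Σt^2·t = 684, Σt^2 = 112, Σt·t = 112, Σt = 18, Σ1 = 6.
And Σt^2·v = 6191, Σt·v = 991, Σv = 160.
AᵀA·[c₂, c₁, c₀]ᵀ = Aᵀv becomes [[4324, 684, 112]; [684, 112, 18]; [112, 18, 6]]·[c₂, c₁, c₀]ᵀ = [6191, 991, 160]ᵀ.
Row-reducing yields c₂ = 415/436, c₁ = 9797/3161, c₀ = -1261/3161.

c₂ = 0.952, c₁ = 3.099, c₀ = -0.399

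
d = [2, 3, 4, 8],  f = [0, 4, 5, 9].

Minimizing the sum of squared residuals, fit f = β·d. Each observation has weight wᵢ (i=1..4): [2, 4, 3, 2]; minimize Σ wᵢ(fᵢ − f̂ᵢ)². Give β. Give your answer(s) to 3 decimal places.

The normal equations are: 220·β = 252.
β = 252/220 = 1.14545.

β = 1.145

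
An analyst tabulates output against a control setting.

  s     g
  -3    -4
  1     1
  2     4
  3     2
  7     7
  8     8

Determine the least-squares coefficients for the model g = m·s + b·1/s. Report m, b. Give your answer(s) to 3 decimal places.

m = 1.000, b = 0.662

Setting ∂/∂m … = 0 gives: 136·m + 6·b = 140;  6·m + (42569/28224)·b = 7.
(Σs·s = 136, Σs·1/s = 6, Σ1/s·1/s = 42569/28224, Σs·g = 140, Σ1/s·g = 7.)
Determinant 136·(42569/28224) − 6² = 596665/3528.
m = (140·(42569/28224) − 6·7)/(596665/3528) = 1193563/1193330; b = (136·7 − 6·140)/(596665/3528) = 395136/596665.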